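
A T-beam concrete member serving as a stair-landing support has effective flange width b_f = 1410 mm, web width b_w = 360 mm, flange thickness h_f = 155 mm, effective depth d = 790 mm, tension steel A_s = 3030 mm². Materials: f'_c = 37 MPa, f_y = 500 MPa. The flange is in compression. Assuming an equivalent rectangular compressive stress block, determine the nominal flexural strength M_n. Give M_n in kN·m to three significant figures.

Tension: T = A_s f_y = 3030 × 500 = 1515000 N.
Try a within the flange: a = T/(0.85 f'_c b_f) = 1515000/(0.85 × 37 × 1410) = 34.16 mm.
Since a = 34.16 ≤ h_f = 155 mm, the stress block lies entirely in the flange; analyse as a rectangular beam of width b_f.
M_n = T(d − a/2) = 1515000 × (790 − 17.08) = 1170.97 × 10⁶ N·mm.
M_n = 1170.97 kN·m.

M_n ≈ 1170 kN·m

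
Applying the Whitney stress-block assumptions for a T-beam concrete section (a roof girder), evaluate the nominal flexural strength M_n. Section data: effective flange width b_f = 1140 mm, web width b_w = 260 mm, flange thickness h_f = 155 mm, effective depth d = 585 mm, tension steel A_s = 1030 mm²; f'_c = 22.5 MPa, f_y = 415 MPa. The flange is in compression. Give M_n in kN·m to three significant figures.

M_n ≈ 246 kN·m

Tension: T = A_s f_y = 1030 × 415 = 427450 N.
Try a within the flange: a = T/(0.85 f'_c b_f) = 427450/(0.85 × 22.5 × 1140) = 19.61 mm.
Since a = 19.61 ≤ h_f = 155 mm, the stress block lies entirely in the flange; analyse as a rectangular beam of width b_f.
M_n = T(d − a/2) = 427450 × (585 − 9.805) = 245.87 × 10⁶ N·mm.
M_n = 245.87 kN·m.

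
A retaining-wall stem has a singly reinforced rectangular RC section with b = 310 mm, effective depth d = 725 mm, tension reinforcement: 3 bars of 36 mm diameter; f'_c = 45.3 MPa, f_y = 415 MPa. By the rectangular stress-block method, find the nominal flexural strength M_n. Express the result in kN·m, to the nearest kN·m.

A_s = 3 × 1018 = 3054 mm².
T = A_s f_y = 3054 × 415 = 1267410 N = 1267.41 kN.
From C = T: a = T/(0.85 f'_c b) = 1267410/(0.85 × 45.3 × 310) = 106.18 mm.
M_n = T(d − a/2) = 1267.41 kN × (725 − 53.09) mm = 851.59 kN·m.

M_n ≈ 852 kN·m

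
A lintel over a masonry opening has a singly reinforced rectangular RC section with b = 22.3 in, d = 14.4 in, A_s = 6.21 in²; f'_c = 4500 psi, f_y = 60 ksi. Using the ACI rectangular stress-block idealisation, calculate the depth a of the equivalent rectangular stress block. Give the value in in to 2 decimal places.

a ≈ 4.37 in

T = A_s f_y = 6.21 × 60 = 372.6 kips.
a = T/(0.85 f'_c b) = 372.6/(0.85 × 4.5 × 22.3) = 4.37 in.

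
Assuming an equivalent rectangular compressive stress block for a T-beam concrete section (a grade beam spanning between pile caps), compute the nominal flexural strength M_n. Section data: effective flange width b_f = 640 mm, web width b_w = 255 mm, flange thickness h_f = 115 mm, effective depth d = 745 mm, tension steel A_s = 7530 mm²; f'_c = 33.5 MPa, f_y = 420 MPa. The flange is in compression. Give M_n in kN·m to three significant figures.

Tension: T = A_s f_y = 7530 × 420 = 3162600 N.
Try a within the flange: a = T/(0.85 f'_c b_f) = 3162600/(0.85 × 33.5 × 640) = 173.54 mm.
a = 173.54 > h_f = 115 mm: the block extends into the web. Split into flange-overhang and web parts.
C_f = 0.85 f'_c (b_f − b_w) h_f = 0.85 × 33.5 × (640 − 255) × 115 = 1260731 N.
Remaining web compression depth: a_w = (T − C_f)/(0.85 f'_c b_w) = (3162600 − 1260731)/(0.85 × 33.5 × 255) = 261.92 mm.
M_n = C_f(d − h_f/2) + (T − C_f)(d − a_w/2) = 1260731 × (745 − 57.5) + 1901869 × (745 − 130.96) = 866.75 + 1167.82 = 2034.57 × 10⁶ N·mm.
M_n = 2034.57 kN·m.

M_n ≈ 2030 kN·m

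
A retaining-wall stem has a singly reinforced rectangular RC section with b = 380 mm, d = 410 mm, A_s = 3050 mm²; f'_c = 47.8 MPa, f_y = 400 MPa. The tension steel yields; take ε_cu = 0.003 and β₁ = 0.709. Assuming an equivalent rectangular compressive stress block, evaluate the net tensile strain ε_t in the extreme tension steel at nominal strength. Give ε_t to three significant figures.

ε_t ≈ 0.00804

a = A_s f_y/(0.85 f'_c b) = 79.02 mm.
β₁ = 0.709, so c = a/β₁ = 79.02/0.709 = 111.45 mm.
From the linear strain diagram with ε_cu = 0.003: ε_t = 0.003 (d − c)/c = 0.003 × (410 − 111.45)/111.45 = 0.00804.
Since ε_t ≥ 0.005, the section is tension-controlled.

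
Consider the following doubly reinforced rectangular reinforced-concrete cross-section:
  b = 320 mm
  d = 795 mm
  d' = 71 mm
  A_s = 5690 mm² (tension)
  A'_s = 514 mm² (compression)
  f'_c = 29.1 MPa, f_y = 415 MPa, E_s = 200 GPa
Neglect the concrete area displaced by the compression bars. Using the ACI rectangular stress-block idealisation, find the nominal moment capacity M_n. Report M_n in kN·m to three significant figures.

Assume both tension and compression steel yield.
Net tension couple steel: A_s − A'_s = 5176 mm².
a = (A_s − A'_s) f_y / (0.85 f'_c b) = 2148040/(0.85 × 29.1 × 320) = 271.38 mm.
c = a/β₁ = 271.38/0.842 = 322.30 mm; ε'_s = 0.003(c − d')/c = 0.0023 ≥ f_y/E_s = 0.0021, so compression steel does yield.
M_n = (A_s − A'_s) f_y (d − a/2) + A'_s f_y (d − d') = [2148040 × (795 − 135.69) + 213310 × (795 − 71)] × 10⁻⁶ = 1416.22 + 154.44 = 1570.66 kN·m.

M_n ≈ 1570 kN·m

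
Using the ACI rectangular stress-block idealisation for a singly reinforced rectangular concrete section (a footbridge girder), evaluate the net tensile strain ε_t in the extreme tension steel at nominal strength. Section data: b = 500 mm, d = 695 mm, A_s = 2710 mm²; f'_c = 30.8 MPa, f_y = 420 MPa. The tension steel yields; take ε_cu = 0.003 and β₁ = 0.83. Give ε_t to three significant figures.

ε_t ≈ 0.0169

a = A_s f_y/(0.85 f'_c b) = 86.95 mm.
β₁ = 0.83, so c = a/β₁ = 86.95/0.83 = 104.76 mm.
From the linear strain diagram with ε_cu = 0.003: ε_t = 0.003 (d − c)/c = 0.003 × (695 − 104.76)/104.76 = 0.0169.
Since ε_t ≥ 0.005, the section is tension-controlled.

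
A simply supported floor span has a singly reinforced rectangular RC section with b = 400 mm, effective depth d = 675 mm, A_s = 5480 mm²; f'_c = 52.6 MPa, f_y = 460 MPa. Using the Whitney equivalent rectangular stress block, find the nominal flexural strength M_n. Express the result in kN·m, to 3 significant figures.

T = A_s f_y = 5480 × 460 = 2520800 N = 2520.8 kN.
From C = T: a = T/(0.85 f'_c b) = 2520800/(0.85 × 52.6 × 400) = 140.95 mm.
M_n = T(d − a/2) = 2520.8 kN × (675 − 70.475) mm = 1523.89 kN·m.

M_n ≈ 1520 kN·m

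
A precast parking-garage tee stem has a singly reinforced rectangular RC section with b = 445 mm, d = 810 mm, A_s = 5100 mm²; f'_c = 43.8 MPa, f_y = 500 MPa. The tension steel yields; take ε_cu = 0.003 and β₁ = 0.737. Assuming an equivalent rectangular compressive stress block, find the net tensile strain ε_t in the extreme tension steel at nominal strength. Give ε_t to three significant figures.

a = A_s f_y/(0.85 f'_c b) = 153.92 mm.
β₁ = 0.737, so c = a/β₁ = 153.92/0.737 = 208.85 mm.
From the linear strain diagram with ε_cu = 0.003: ε_t = 0.003 (d − c)/c = 0.003 × (810 − 208.85)/208.85 = 0.00864.
Since ε_t ≥ 0.005, the section is tension-controlled.

ε_t ≈ 0.00864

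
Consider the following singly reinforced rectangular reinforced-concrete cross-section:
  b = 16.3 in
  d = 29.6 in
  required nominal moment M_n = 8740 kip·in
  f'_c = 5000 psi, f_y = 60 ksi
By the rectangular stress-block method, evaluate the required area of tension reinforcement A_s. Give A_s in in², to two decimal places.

From M_n = 0.85 f'_c a b (d − a/2):
a = d − √(d² − 2M_n/(0.85 f'_c b)) = 29.6 − √(29.6² − 2 × 8740/(0.85 × 5 × 16.3)) = 4.623 in.
A_s = 0.85 f'_c a b / f_y = 0.85 × 5 × 4.623 × 16.3 / 60 = 5.338 in².

A_s ≈ 5.34 in²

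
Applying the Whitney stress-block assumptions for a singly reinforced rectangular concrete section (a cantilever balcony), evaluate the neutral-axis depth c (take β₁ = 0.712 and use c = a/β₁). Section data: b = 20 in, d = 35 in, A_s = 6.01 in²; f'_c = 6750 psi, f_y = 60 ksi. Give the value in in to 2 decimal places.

c ≈ 4.41 in

T = A_s f_y = 6.01 × 60 = 360.6 kips.
a = T/(0.85 f'_c b) = 360.6/(0.85 × 6.75 × 20) = 3.1425 in.
With β₁ = 0.712, c = a/β₁ = 3.1425/0.712 = 4.41 in.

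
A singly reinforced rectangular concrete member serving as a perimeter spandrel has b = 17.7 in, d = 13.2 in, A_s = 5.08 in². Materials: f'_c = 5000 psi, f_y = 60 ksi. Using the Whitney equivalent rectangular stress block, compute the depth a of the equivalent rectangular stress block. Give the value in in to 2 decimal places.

T = A_s f_y = 5.08 × 60 = 304.8 kips.
a = T/(0.85 f'_c b) = 304.8/(0.85 × 5 × 17.7) = 4.05 in.

a ≈ 4.05 in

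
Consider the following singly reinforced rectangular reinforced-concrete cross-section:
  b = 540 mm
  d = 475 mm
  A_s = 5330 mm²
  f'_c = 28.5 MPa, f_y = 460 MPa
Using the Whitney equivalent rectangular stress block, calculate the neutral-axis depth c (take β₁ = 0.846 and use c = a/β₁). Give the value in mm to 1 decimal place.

T = A_s f_y = 5330 × 460 = 2451800 N = 2451.8 kN.
Setting C = 0.85 f'_c a b equal to T: a = 2451800/(0.85 × 28.5 × 540) = 187.425 mm.
With β₁ = 0.846, c = a/β₁ = 187.425/0.846 = 221.5 mm.

c ≈ 221.5 mm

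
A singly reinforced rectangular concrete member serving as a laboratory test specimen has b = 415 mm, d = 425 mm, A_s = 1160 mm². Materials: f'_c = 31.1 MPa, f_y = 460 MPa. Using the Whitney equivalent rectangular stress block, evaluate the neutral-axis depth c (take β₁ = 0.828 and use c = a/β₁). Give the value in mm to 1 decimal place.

T = A_s f_y = 1160 × 460 = 533600 N = 533.6 kN.
Setting C = 0.85 f'_c a b equal to T: a = 533600/(0.85 × 31.1 × 415) = 48.639 mm.
With β₁ = 0.828, c = a/β₁ = 48.639/0.828 = 58.7 mm.

c ≈ 58.7 mm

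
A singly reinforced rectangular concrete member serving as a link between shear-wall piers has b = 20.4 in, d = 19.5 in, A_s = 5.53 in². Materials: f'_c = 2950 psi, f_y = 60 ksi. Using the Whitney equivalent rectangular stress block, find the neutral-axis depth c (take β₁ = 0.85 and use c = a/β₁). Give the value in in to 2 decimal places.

c ≈ 7.63 in

T = A_s f_y = 5.53 × 60 = 331.8 kips.
a = T/(0.85 f'_c b) = 331.8/(0.85 × 2.95 × 20.4) = 6.4864 in.
With β₁ = 0.85, c = a/β₁ = 6.4864/0.85 = 7.63 in.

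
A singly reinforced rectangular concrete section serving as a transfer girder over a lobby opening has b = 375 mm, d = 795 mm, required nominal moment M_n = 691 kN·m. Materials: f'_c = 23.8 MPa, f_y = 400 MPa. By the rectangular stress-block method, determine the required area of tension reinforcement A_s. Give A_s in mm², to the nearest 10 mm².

With M_n = 0.85 f'_c a b (d − a/2), solve the quadratic for a:
a = d − √(d² − 2M_n/(0.85 f'_c b)) = 795 − √(795² − 2 × 691×10⁶/(0.85 × 23.8 × 375)) = 124.29 mm.
A_s = 0.85 f'_c a b / f_y = 0.85 × 23.8 × 124.29 × 375 / 400 = 2357.2 mm².

A_s ≈ 2360 mm²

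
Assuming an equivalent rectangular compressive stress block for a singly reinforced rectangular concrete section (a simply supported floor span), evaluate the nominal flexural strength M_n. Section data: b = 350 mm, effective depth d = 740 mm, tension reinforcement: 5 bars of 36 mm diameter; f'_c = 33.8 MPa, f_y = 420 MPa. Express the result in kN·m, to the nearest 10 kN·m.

A_s = 5 × 1018 = 5090 mm².
T = A_s f_y = 5090 × 420 = 2137800 N = 2137.8 kN.
From C = T: a = T/(0.85 f'_c b) = 2137800/(0.85 × 33.8 × 350) = 212.60 mm.
M_n = T(d − a/2) = 2137.8 kN × (740 − 106.3) mm = 1354.72 kN·m.

M_n ≈ 1350 kN·m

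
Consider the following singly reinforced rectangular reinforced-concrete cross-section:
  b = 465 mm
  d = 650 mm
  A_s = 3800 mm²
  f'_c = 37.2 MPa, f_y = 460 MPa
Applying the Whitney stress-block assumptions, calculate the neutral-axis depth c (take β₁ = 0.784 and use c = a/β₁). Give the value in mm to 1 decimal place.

T = A_s f_y = 3800 × 460 = 1748000 N = 1748 kN.
Setting C = 0.85 f'_c a b equal to T: a = 1748000/(0.85 × 37.2 × 465) = 118.885 mm.
With β₁ = 0.784, c = a/β₁ = 118.885/0.784 = 151.6 mm.

c ≈ 151.6 mm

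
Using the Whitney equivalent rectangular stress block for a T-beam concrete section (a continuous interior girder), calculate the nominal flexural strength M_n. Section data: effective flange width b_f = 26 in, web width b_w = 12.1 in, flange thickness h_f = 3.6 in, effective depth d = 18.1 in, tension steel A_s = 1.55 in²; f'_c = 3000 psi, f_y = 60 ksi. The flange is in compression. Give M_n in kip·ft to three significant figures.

Tension: T = A_s f_y = 1.55 × 60 = 93 kips.
Try a within the flange: a = T/(0.85 f'_c b_f) = 93/(0.85 × 3 × 26) = 1.403 in.
Since a = 1.403 ≤ h_f = 3.6 in, the stress block lies entirely in the flange; analyse as a rectangular beam of width b_f.
M_n = T(d − a/2) = 93 × (18.1 − 0.7015) = 1618.1 kip·in.
M_n = 1618.1/12 = 134.84 kip·ft.

M_n ≈ 135 kip·ft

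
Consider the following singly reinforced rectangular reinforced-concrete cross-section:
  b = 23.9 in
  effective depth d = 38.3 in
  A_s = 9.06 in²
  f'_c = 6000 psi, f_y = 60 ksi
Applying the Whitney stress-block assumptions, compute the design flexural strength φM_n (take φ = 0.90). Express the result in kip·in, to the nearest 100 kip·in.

φM_n ≈ 17600 kip·in

T = A_s f_y = 9.06 × 60 = 543.6 kips.
a = T/(0.85 f'_c b) = 543.6/(0.85 × 6 × 23.9) = 4.460 in.
M_n = T(d − a/2) = 543.6 × (38.3 − 2.23) = 19607.7 kip·in.
φM_n = 0.90 × 19607.7 = 17646.9 kip·in.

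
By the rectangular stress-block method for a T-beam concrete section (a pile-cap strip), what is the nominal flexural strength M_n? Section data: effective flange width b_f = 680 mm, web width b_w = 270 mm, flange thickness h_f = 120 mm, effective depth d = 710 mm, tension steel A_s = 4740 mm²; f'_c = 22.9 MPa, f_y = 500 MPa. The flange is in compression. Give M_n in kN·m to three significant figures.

M_n ≈ 1440 kN·m

Tension: T = A_s f_y = 4740 × 500 = 2370000 N.
Try a within the flange: a = T/(0.85 f'_c b_f) = 2370000/(0.85 × 22.9 × 680) = 179.05 mm.
a = 179.05 > h_f = 120 mm: the block extends into the web. Split into flange-overhang and web parts.
C_f = 0.85 f'_c (b_f − b_w) h_f = 0.85 × 22.9 × (680 − 270) × 120 = 957678 N.
Remaining web compression depth: a_w = (T − C_f)/(0.85 f'_c b_w) = (2370000 − 957678)/(0.85 × 22.9 × 270) = 268.73 mm.
M_n = C_f(d − h_f/2) + (T − C_f)(d − a_w/2) = 957678 × (710 − 60) + 1412322 × (710 − 134.365) = 622.49 + 812.98 = 1435.47 × 10⁶ N·mm.
M_n = 1435.47 kN·m.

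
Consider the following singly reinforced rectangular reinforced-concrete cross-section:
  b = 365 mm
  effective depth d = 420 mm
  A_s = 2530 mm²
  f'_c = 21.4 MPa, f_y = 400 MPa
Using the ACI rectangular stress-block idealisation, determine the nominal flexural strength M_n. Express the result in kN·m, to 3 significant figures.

M_n ≈ 348 kN·m

T = A_s f_y = 2530 × 400 = 1012000 N = 1012 kN.
From C = T: a = T/(0.85 f'_c b) = 1012000/(0.85 × 21.4 × 365) = 152.42 mm.
M_n = T(d − a/2) = 1012 kN × (420 − 76.21) mm = 347.92 kN·m.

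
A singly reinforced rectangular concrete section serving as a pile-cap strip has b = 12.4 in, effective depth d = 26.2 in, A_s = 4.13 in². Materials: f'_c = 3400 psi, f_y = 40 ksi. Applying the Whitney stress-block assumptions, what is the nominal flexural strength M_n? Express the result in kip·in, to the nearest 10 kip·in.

M_n ≈ 3950 kip·in

T = A_s f_y = 4.13 × 40 = 165.2 kips.
a = T/(0.85 f'_c b) = 165.2/(0.85 × 3.4 × 12.4) = 4.610 in.
M_n = T(d − a/2) = 165.2 × (26.2 − 2.305) = 3947.5 kip·in.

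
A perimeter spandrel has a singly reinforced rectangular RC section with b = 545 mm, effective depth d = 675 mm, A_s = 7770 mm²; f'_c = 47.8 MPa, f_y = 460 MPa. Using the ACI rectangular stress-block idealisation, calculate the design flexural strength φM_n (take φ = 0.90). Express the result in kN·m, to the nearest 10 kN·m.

φM_n ≈ 1910 kN·m

T = A_s f_y = 7770 × 460 = 3574200 N = 3574.2 kN.
From C = T: a = T/(0.85 f'_c b) = 3574200/(0.85 × 47.8 × 545) = 161.41 mm.
M_n = T(d − a/2) = 3574.2 kN × (675 − 80.705) mm = 2124.13 kN·m.
φM_n = 0.90 × 2124.13 = 1911.72 kN·m.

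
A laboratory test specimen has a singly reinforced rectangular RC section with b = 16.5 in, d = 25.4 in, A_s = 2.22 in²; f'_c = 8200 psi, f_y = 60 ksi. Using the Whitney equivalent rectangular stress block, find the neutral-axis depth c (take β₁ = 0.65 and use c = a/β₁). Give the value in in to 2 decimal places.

T = A_s f_y = 2.22 × 60 = 133.2 kips.
a = T/(0.85 f'_c b) = 133.2/(0.85 × 8.2 × 16.5) = 1.1582 in.
With β₁ = 0.65, c = a/β₁ = 1.1582/0.65 = 1.78 in.

c ≈ 1.78 in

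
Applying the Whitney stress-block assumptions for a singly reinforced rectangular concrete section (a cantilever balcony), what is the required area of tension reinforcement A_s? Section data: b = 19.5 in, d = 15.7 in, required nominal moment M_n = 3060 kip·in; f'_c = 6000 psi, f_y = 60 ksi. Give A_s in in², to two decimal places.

From M_n = 0.85 f'_c a b (d − a/2):
a = d − √(d² − 2M_n/(0.85 f'_c b)) = 15.7 − √(15.7² − 2 × 3060/(0.85 × 6 × 19.5)) = 2.100 in.
A_s = 0.85 f'_c a b / f_y = 0.85 × 6 × 2.100 × 19.5 / 60 = 3.481 in².

A_s ≈ 3.48 in²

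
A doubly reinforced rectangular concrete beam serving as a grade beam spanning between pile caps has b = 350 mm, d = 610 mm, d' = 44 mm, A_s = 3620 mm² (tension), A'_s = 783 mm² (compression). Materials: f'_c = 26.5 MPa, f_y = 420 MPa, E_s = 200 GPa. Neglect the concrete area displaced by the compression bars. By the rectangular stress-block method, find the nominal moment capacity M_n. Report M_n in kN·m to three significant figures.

Assume both tension and compression steel yield.
Net tension couple steel: A_s − A'_s = 2837 mm².
a = (A_s − A'_s) f_y / (0.85 f'_c b) = 1191540/(0.85 × 26.5 × 350) = 151.14 mm.
c = a/β₁ = 151.14/0.85 = 177.81 mm; ε'_s = 0.003(c − d')/c = 0.0023 ≥ f_y/E_s = 0.0021, so compression steel does yield.
M_n = (A_s − A'_s) f_y (d − a/2) + A'_s f_y (d − d') = [1191540 × (610 − 75.57) + 328860 × (610 − 44)] × 10⁻⁶ = 636.79 + 186.13 = 822.92 kN·m.

M_n ≈ 823 kN·m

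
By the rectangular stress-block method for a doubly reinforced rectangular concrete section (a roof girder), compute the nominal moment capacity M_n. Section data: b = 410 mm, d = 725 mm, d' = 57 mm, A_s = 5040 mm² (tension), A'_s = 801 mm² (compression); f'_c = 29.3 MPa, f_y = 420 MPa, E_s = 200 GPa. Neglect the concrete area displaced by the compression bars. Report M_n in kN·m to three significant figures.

Assume both tension and compression steel yield.
Net tension couple steel: A_s − A'_s = 4239 mm².
a = (A_s − A'_s) f_y / (0.85 f'_c b) = 1780380/(0.85 × 29.3 × 410) = 174.36 mm.
c = a/β₁ = 174.36/0.841 = 207.32 mm; ε'_s = 0.003(c − d')/c = 0.0022 ≥ f_y/E_s = 0.0021, so compression steel does yield.
M_n = (A_s − A'_s) f_y (d − a/2) + A'_s f_y (d − d') = [1780380 × (725 − 87.18) + 336420 × (725 − 57)] × 10⁻⁶ = 1135.56 + 224.73 = 1360.29 kN·m.

M_n ≈ 1360 kN·m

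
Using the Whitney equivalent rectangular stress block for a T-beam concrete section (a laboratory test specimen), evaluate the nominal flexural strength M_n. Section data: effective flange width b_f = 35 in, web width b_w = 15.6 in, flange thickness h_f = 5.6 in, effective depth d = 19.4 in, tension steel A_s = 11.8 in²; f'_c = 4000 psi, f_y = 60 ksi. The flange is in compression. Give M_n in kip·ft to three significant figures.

M_n ≈ 968 kip·ft

Tension: T = A_s f_y = 11.8 × 60 = 708 kips.
Try a within the flange: a = T/(0.85 f'_c b_f) = 708/(0.85 × 4 × 35) = 5.950 in.
a = 5.950 > h_f = 5.6 in: the block extends into the web. Split into flange-overhang and web parts.
C_f = 0.85 f'_c (b_f − b_w) h_f = 0.85 × 4 × (35 − 15.6) × 5.6 = 369.4 kips.
Remaining web compression depth: a_w = (T − C_f)/(0.85 f'_c b_w) = (708 − 369.4)/(0.85 × 4 × 15.6) = 6.384 in.
M_n = C_f(d − h_f/2) + (T − C_f)(d − a_w/2) = 369.4 × (19.4 − 2.8) + 338.6 × (19.4 − 3.192) = 6132.0 + 5488.0 = 11620.0 kip·in.
M_n = 11620.0/12 = 968.33 kip·ft.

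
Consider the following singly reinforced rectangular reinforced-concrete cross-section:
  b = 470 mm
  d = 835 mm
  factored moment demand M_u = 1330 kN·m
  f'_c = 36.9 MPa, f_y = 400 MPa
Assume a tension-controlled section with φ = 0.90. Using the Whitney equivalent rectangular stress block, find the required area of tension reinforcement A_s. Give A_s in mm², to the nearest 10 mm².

M_n = M_u/φ = 1330/0.90 = 1477.78 kN·m.
With M_n = 0.85 f'_c a b (d − a/2), solve the quadratic for a:
a = d − √(d² − 2M_n/(0.85 f'_c b)) = 835 − √(835² − 2 × 1477.78×10⁶/(0.85 × 36.9 × 470)) = 130.21 mm.
A_s = 0.85 f'_c a b / f_y = 0.85 × 36.9 × 130.21 × 470 / 400 = 4798.7 mm².

A_s ≈ 4800 mm²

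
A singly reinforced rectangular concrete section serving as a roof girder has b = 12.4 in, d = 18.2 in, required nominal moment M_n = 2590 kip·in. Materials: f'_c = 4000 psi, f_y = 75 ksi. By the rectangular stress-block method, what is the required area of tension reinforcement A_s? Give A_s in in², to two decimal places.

From M_n = 0.85 f'_c a b (d − a/2):
a = d − √(d² − 2M_n/(0.85 f'_c b)) = 18.2 − √(18.2² − 2 × 2590/(0.85 × 4 × 12.4)) = 3.765 in.
A_s = 0.85 f'_c a b / f_y = 0.85 × 4 × 3.765 × 12.4 / 75 = 2.116 in².

A_s ≈ 2.12 in²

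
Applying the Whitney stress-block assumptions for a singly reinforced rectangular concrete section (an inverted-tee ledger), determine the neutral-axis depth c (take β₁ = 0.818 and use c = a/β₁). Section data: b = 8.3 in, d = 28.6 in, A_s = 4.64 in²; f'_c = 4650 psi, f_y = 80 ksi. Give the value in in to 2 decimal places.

c ≈ 13.83 in

T = A_s f_y = 4.64 × 80 = 371.2 kips.
a = T/(0.85 f'_c b) = 371.2/(0.85 × 4.65 × 8.3) = 11.3151 in.
With β₁ = 0.818, c = a/β₁ = 11.3151/0.818 = 13.83 in.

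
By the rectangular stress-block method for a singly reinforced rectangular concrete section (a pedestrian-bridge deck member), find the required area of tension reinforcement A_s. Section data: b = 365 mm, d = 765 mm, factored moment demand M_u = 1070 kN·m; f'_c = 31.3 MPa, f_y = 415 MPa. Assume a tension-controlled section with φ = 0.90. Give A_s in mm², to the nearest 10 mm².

M_n = M_u/φ = 1070/0.90 = 1188.89 kN·m.
With M_n = 0.85 f'_c a b (d − a/2), solve the quadratic for a:
a = d − √(d² − 2M_n/(0.85 f'_c b)) = 765 − √(765² − 2 × 1188.89×10⁶/(0.85 × 31.3 × 365)) = 181.59 mm.
A_s = 0.85 f'_c a b / f_y = 0.85 × 31.3 × 181.59 × 365 / 415 = 4249.1 mm².

A_s ≈ 4250 mm²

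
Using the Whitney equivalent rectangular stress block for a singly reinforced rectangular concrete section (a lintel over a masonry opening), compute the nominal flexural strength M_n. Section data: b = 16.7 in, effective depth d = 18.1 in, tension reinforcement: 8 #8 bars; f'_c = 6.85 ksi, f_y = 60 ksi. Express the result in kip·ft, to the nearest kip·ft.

A_s = 8 × 0.79 = 6.32 in².
T = A_s f_y = 6.32 × 60 = 379.2 kips.
a = T/(0.85 f'_c b) = 379.2/(0.85 × 6.85 × 16.7) = 3.900 in.
M_n = T(d − a/2) = 379.2 × (18.1 − 1.95) = 6124.1 kip·in = 6124.1/12 = 510.34 kip·ft.

M_n ≈ 510 kip·ft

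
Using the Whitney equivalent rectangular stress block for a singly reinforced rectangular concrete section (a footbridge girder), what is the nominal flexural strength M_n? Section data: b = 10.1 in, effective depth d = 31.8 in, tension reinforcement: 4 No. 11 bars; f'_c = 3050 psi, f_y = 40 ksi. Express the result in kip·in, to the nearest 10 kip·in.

M_n ≈ 6750 kip·in

A_s = 4 × 1.56 = 6.24 in².
T = A_s f_y = 6.24 × 40 = 249.6 kips.
a = T/(0.85 f'_c b) = 249.6/(0.85 × 3.05 × 10.1) = 9.532 in.
M_n = T(d − a/2) = 249.6 × (31.8 − 4.766) = 6747.7 kip·in.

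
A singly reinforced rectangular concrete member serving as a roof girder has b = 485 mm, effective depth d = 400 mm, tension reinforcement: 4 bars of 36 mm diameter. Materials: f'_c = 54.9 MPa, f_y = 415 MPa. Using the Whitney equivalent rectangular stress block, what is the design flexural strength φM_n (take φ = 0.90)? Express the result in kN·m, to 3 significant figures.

φM_n ≈ 552 kN·m

A_s = 4 × 1018 = 4072 mm².
T = A_s f_y = 4072 × 415 = 1689880 N = 1689.88 kN.
From C = T: a = T/(0.85 f'_c b) = 1689880/(0.85 × 54.9 × 485) = 74.67 mm.
M_n = T(d − a/2) = 1689.88 kN × (400 − 37.335) mm = 612.86 kN·m.
φM_n = 0.90 × 612.86 = 551.57 kN·m.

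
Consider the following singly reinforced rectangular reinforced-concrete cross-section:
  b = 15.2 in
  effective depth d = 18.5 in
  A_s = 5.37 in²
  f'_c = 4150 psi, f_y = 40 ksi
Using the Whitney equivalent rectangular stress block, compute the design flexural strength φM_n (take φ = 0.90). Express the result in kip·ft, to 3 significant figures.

T = A_s f_y = 5.37 × 40 = 214.8 kips.
a = T/(0.85 f'_c b) = 214.8/(0.85 × 4.15 × 15.2) = 4.006 in.
M_n = T(d − a/2) = 214.8 × (18.5 − 2.003) = 3543.6 kip·in = 3543.6/12 = 295.30 kip·ft.
φM_n = 0.90 × 295.30 = 265.77 kip·ft.

φM_n ≈ 266 kip·ft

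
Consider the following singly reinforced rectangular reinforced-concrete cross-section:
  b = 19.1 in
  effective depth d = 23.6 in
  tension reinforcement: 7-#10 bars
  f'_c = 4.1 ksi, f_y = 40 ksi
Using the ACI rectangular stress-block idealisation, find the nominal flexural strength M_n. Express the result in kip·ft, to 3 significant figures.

A_s = 7 × 1.27 = 8.89 in².
T = A_s f_y = 8.89 × 40 = 355.6 kips.
a = T/(0.85 f'_c b) = 355.6/(0.85 × 4.1 × 19.1) = 5.342 in.
M_n = T(d − a/2) = 355.6 × (23.6 − 2.671) = 7442.4 kip·in = 7442.4/12 = 620.20 kip·ft.

M_n ≈ 620 kip·ft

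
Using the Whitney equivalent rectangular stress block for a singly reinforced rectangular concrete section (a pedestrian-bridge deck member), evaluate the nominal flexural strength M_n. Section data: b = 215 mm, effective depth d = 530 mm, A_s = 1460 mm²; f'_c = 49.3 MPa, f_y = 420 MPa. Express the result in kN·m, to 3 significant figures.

M_n ≈ 304 kN·m

T = A_s f_y = 1460 × 420 = 613200 N = 613.2 kN.
From C = T: a = T/(0.85 f'_c b) = 613200/(0.85 × 49.3 × 215) = 68.06 mm.
M_n = T(d − a/2) = 613.2 kN × (530 − 34.03) mm = 304.13 kN·m.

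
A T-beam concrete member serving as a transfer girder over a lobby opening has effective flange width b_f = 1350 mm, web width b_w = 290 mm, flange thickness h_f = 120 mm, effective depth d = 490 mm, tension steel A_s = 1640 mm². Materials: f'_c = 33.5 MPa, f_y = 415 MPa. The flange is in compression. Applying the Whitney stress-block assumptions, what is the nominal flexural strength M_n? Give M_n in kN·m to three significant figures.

M_n ≈ 327 kN·m

Tension: T = A_s f_y = 1640 × 415 = 680600 N.
Try a within the flange: a = T/(0.85 f'_c b_f) = 680600/(0.85 × 33.5 × 1350) = 17.70 mm.
Since a = 17.70 ≤ h_f = 120 mm, the stress block lies entirely in the flange; analyse as a rectangular beam of width b_f.
M_n = T(d − a/2) = 680600 × (490 − 8.85) = 327.47 × 10⁶ N·mm.
M_n = 327.47 kN·m.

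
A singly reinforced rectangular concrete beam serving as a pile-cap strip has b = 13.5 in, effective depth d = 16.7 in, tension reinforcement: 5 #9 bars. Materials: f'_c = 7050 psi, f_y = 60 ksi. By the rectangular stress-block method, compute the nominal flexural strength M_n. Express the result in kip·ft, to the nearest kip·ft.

A_s = 5 × 1 = 5 in².
T = A_s f_y = 5 × 60 = 300 kips.
a = T/(0.85 f'_c b) = 300/(0.85 × 7.05 × 13.5) = 3.708 in.
M_n = T(d − a/2) = 300 × (16.7 − 1.854) = 4453.8 kip·in = 4453.8/12 = 371.15 kip·ft.

M_n ≈ 371 kip·ft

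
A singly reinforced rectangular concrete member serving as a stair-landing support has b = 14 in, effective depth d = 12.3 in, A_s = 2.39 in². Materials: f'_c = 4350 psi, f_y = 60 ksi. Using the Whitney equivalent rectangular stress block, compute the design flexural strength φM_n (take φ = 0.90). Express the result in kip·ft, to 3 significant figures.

φM_n ≈ 117 kip·ft

T = A_s f_y = 2.39 × 60 = 143.4 kips.
a = T/(0.85 f'_c b) = 143.4/(0.85 × 4.35 × 14) = 2.770 in.
M_n = T(d − a/2) = 143.4 × (12.3 − 1.385) = 1565.2 kip·in = 1565.2/12 = 130.43 kip·ft.
φM_n = 0.90 × 130.43 = 117.39 kip·ft.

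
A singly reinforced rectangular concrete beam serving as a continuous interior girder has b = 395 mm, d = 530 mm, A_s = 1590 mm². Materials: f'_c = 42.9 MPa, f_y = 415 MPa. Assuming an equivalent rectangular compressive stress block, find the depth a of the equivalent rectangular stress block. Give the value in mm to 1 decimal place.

T = A_s f_y = 1590 × 415 = 659850 N = 659.85 kN.
Setting C = 0.85 f'_c a b equal to T: a = 659850/(0.85 × 42.9 × 395) = 45.8 mm.

a ≈ 45.8 mm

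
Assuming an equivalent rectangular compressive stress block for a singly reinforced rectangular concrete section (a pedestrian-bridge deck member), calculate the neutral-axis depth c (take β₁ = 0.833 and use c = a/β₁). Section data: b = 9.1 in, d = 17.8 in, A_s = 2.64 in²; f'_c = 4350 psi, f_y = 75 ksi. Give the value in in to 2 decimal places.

T = A_s f_y = 2.64 × 75 = 198 kips.
a = T/(0.85 f'_c b) = 198/(0.85 × 4.35 × 9.1) = 5.8846 in.
With β₁ = 0.833, c = a/β₁ = 5.8846/0.833 = 7.06 in.

c ≈ 7.06 in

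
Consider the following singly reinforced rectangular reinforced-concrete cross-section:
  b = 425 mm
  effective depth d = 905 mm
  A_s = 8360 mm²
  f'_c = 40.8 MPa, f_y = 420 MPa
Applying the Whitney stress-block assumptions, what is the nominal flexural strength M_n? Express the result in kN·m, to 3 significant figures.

T = A_s f_y = 8360 × 420 = 3511200 N = 3511.2 kN.
From C = T: a = T/(0.85 f'_c b) = 3511200/(0.85 × 40.8 × 425) = 238.23 mm.
M_n = T(d − a/2) = 3511.2 kN × (905 − 119.115) mm = 2759.40 kN·m.

M_n ≈ 2760 kN·m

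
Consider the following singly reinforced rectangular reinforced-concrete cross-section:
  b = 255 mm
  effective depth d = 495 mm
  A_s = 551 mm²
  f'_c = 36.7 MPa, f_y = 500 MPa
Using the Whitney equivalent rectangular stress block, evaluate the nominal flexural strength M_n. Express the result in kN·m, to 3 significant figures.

T = A_s f_y = 551 × 500 = 275500 N = 275.5 kN.
From C = T: a = T/(0.85 f'_c b) = 275500/(0.85 × 36.7 × 255) = 34.63 mm.
M_n = T(d − a/2) = 275.5 kN × (495 − 17.315) mm = 131.60 kN·m.

M_n ≈ 132 kN·m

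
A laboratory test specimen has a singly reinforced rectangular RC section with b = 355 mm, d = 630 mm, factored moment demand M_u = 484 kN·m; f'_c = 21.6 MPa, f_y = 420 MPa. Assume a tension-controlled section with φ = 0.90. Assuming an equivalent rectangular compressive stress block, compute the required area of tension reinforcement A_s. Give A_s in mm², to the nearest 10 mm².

A_s ≈ 2300 mm²

M_n = M_u/φ = 484/0.90 = 537.778 kN·m.
With M_n = 0.85 f'_c a b (d − a/2), solve the quadratic for a:
a = d − √(d² − 2M_n/(0.85 f'_c b)) = 630 − √(630² − 2 × 537.778×10⁶/(0.85 × 21.6 × 355)) = 148.46 mm.
A_s = 0.85 f'_c a b / f_y = 0.85 × 21.6 × 148.46 × 355 / 420 = 2303.9 mm².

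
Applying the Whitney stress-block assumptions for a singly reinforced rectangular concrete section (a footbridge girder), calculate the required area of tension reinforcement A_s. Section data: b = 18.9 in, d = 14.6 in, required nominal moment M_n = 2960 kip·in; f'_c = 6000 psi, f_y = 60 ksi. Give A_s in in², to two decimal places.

From M_n = 0.85 f'_c a b (d − a/2):
a = d − √(d² − 2M_n/(0.85 f'_c b)) = 14.6 − √(14.6² − 2 × 2960/(0.85 × 6 × 18.9)) = 2.282 in.
A_s = 0.85 f'_c a b / f_y = 0.85 × 6 × 2.282 × 18.9 / 60 = 3.666 in².

A_s ≈ 3.67 in²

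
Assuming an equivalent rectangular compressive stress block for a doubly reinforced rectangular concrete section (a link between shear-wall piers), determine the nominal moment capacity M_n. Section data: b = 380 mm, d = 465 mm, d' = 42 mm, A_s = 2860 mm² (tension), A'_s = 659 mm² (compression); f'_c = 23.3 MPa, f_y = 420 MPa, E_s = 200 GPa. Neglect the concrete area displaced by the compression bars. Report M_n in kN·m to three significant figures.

Assume both tension and compression steel yield.
Net tension couple steel: A_s − A'_s = 2201 mm².
a = (A_s − A'_s) f_y / (0.85 f'_c b) = 924420/(0.85 × 23.3 × 380) = 122.83 mm.
c = a/β₁ = 122.83/0.85 = 144.51 mm; ε'_s = 0.003(c − d')/c = 0.0021 ≥ f_y/E_s = 0.0021, so compression steel does yield.
M_n = (A_s − A'_s) f_y (d − a/2) + A'_s f_y (d − d') = [924420 × (465 − 61.415) + 276780 × (465 − 42)] × 10⁻⁶ = 373.08 + 117.08 = 490.16 kN·m.

M_n ≈ 490 kN·m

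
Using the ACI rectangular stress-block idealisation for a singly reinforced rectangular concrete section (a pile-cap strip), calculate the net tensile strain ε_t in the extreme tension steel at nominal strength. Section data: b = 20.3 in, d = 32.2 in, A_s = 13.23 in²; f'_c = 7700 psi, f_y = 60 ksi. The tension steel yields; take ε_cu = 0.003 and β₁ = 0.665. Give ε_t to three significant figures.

a = A_s f_y/(0.85 f'_c b) = 5.975 in.
β₁ = 0.665, so c = a/β₁ = 5.975/0.665 = 8.985 in.
From the linear strain diagram with ε_cu = 0.003: ε_t = 0.003 (d − c)/c = 0.003 × (32.2 − 8.985)/8.985 = 0.00775.
Since ε_t ≥ 0.005, the section is tension-controlled.

ε_t ≈ 0.00775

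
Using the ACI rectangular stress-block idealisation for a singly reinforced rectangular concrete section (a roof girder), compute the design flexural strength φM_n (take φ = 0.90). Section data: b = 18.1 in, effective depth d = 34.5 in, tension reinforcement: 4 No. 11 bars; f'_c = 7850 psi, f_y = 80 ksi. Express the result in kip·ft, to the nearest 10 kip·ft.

φM_n ≈ 1210 kip·ft

A_s = 4 × 1.56 = 6.24 in².
T = A_s f_y = 6.24 × 80 = 499.2 kips.
a = T/(0.85 f'_c b) = 499.2/(0.85 × 7.85 × 18.1) = 4.133 in.
M_n = T(d − a/2) = 499.2 × (34.5 − 2.0665) = 16190.8 kip·in = 16190.8/12 = 1349.23 kip·ft.
φM_n = 0.90 × 1349.23 = 1214.31 kip·ft.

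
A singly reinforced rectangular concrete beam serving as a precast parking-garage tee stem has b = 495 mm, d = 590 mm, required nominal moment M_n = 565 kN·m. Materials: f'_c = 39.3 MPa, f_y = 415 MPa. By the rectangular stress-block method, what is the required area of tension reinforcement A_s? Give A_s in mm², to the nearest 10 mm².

With M_n = 0.85 f'_c a b (d − a/2), solve the quadratic for a:
a = d − √(d² − 2M_n/(0.85 f'_c b)) = 590 − √(590² − 2 × 565×10⁶/(0.85 × 39.3 × 495)) = 61.07 mm.
A_s = 0.85 f'_c a b / f_y = 0.85 × 39.3 × 61.07 × 495 / 415 = 2433.3 mm².

A_s ≈ 2430 mm²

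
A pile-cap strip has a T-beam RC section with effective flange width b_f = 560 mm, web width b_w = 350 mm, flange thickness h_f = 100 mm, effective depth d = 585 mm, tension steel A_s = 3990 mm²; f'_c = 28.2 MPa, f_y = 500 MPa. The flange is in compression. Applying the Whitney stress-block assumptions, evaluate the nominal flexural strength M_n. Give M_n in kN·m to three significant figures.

M_n ≈ 1010 kN·m

Tension: T = A_s f_y = 3990 × 500 = 1995000 N.
Try a within the flange: a = T/(0.85 f'_c b_f) = 1995000/(0.85 × 28.2 × 560) = 148.62 mm.
a = 148.62 > h_f = 100 mm: the block extends into the web. Split into flange-overhang and web parts.
C_f = 0.85 f'_c (b_f − b_w) h_f = 0.85 × 28.2 × (560 − 350) × 100 = 503370 N.
Remaining web compression depth: a_w = (T − C_f)/(0.85 f'_c b_w) = (1995000 − 503370)/(0.85 × 28.2 × 350) = 177.80 mm.
M_n = C_f(d − h_f/2) + (T − C_f)(d − a_w/2) = 503370 × (585 − 50) + 1491630 × (585 − 88.9) = 269.30 + 740.00 = 1009.30 × 10⁶ N·mm.
M_n = 1009.30 kN·m.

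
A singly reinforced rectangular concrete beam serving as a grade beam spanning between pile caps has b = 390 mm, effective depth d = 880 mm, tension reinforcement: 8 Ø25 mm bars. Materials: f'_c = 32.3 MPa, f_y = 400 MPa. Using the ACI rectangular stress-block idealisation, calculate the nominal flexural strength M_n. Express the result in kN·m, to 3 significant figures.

M_n ≈ 1270 kN·m

A_s = 8 × 491 = 3928 mm².
T = A_s f_y = 3928 × 400 = 1571200 N = 1571.2 kN.
From C = T: a = T/(0.85 f'_c b) = 1571200/(0.85 × 32.3 × 390) = 146.74 mm.
M_n = T(d − a/2) = 1571.2 kN × (880 − 73.37) mm = 1267.38 kN·m.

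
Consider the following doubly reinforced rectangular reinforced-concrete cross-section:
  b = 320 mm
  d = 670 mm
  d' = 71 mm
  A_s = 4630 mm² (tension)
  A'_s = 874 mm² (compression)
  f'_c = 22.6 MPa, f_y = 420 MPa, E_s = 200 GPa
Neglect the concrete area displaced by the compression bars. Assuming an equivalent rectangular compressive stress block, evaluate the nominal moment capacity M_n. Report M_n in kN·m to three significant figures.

M_n ≈ 1070 kN·m

Assume both tension and compression steel yield.
Net tension couple steel: A_s − A'_s = 3756 mm².
a = (A_s − A'_s) f_y / (0.85 f'_c b) = 1577520/(0.85 × 22.6 × 320) = 256.62 mm.
c = a/β₁ = 256.62/0.85 = 301.91 mm; ε'_s = 0.003(c − d')/c = 0.0023 ≥ f_y/E_s = 0.0021, so compression steel does yield.
M_n = (A_s − A'_s) f_y (d − a/2) + A'_s f_y (d − d') = [1577520 × (670 − 128.31) + 367080 × (670 − 71)] × 10⁻⁶ = 854.53 + 219.88 = 1074.41 kN·m.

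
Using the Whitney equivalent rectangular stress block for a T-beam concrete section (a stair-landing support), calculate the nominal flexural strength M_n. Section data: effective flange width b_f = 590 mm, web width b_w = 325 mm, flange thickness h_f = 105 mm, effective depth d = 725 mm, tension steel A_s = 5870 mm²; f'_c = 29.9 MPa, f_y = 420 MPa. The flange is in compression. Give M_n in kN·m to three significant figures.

M_n ≈ 1560 kN·m

Tension: T = A_s f_y = 5870 × 420 = 2465400 N.
Try a within the flange: a = T/(0.85 f'_c b_f) = 2465400/(0.85 × 29.9 × 590) = 164.42 mm.
a = 164.42 > h_f = 105 mm: the block extends into the web. Split into flange-overhang and web parts.
C_f = 0.85 f'_c (b_f − b_w) h_f = 0.85 × 29.9 × (590 − 325) × 105 = 707172 N.
Remaining web compression depth: a_w = (T − C_f)/(0.85 f'_c b_w) = (2465400 − 707172)/(0.85 × 29.9 × 325) = 212.86 mm.
M_n = C_f(d − h_f/2) + (T − C_f)(d − a_w/2) = 707172 × (725 − 52.5) + 1758228 × (725 − 106.43) = 475.57 + 1087.59 = 1563.16 × 10⁶ N·mm.
M_n = 1563.16 kN·m.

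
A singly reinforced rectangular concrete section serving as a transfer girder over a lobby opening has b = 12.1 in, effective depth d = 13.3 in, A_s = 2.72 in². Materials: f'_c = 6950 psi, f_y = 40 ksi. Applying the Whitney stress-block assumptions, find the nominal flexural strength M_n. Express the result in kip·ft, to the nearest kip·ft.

T = A_s f_y = 2.72 × 40 = 108.8 kips.
a = T/(0.85 f'_c b) = 108.8/(0.85 × 6.95 × 12.1) = 1.522 in.
M_n = T(d − a/2) = 108.8 × (13.3 − 0.761) = 1364.2 kip·in = 1364.2/12 = 113.68 kip·ft.

M_n ≈ 114 kip·ft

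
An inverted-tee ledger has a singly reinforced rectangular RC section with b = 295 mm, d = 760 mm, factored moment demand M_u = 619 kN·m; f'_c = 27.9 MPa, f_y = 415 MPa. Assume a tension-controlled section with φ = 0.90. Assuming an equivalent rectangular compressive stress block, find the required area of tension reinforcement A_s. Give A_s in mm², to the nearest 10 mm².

M_n = M_u/φ = 619/0.90 = 687.778 kN·m.
With M_n = 0.85 f'_c a b (d − a/2), solve the quadratic for a:
a = d − √(d² − 2M_n/(0.85 f'_c b)) = 760 − √(760² − 2 × 687.778×10⁶/(0.85 × 27.9 × 295)) = 142.77 mm.
A_s = 0.85 f'_c a b / f_y = 0.85 × 27.9 × 142.77 × 295 / 415 = 2406.8 mm².

A_s ≈ 2410 mm²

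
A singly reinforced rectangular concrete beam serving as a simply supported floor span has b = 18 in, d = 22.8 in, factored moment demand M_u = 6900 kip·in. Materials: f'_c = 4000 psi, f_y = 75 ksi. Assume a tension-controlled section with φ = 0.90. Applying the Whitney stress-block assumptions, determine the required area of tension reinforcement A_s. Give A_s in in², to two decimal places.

A_s ≈ 5.21 in²

M_n = M_u/φ = 6900/0.90 = 7666.67 kip·in.
From M_n = 0.85 f'_c a b (d − a/2):
a = d − √(d² − 2M_n/(0.85 f'_c b)) = 22.8 − √(22.8² − 2 × 7666.67/(0.85 × 4 × 18)) = 6.390 in.
A_s = 0.85 f'_c a b / f_y = 0.85 × 4 × 6.390 × 18 / 75 = 5.214 in².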